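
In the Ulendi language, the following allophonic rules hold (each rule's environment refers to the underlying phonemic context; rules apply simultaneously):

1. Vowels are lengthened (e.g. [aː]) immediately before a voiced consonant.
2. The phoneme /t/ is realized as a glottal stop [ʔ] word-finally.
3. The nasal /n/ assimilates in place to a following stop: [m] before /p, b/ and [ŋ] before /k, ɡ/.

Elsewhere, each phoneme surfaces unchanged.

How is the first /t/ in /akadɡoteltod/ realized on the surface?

[t]

/t/ (between /o/ and /e/): rule 2 targets it, but not word-finally → unchanged [t].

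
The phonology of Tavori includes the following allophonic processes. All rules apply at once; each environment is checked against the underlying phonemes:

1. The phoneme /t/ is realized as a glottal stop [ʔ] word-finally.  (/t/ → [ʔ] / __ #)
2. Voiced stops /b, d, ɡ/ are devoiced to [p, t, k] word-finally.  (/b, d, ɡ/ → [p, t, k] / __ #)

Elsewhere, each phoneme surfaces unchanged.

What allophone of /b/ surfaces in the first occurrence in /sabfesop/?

[b]

/b/ (between /a/ and /f/) is in the target of rule 2 but the environment (word-finally) is not met → [b].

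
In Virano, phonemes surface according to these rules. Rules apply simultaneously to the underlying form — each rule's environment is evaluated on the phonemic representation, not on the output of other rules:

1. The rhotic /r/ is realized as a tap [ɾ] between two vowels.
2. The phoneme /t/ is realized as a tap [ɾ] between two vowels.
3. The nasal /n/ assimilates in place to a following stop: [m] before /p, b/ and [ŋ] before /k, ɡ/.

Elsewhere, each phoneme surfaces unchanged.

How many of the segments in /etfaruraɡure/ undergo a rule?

3

Segments that undergo a rule: /r/ → [ɾ] (rule 1); /r/ → [ɾ] (rule 1); /r/ → [ɾ] (rule 1).
All other segments surface unchanged.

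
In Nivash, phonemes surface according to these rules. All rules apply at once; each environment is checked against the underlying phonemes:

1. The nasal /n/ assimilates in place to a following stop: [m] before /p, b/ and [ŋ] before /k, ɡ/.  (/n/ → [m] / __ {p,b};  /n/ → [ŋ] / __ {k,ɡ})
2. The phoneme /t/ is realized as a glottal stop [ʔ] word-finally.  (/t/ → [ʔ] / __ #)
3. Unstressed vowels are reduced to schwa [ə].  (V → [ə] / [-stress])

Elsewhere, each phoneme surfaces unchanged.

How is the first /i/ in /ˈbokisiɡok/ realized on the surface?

[ə]

/i/ (between /k/ and /s/): in an unstressed syllable, so rule 3 applies → [ə].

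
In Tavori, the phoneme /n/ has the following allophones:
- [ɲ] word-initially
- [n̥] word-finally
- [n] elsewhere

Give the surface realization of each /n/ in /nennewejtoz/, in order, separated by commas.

Occurrence 1 (position 1): word-initially → [ɲ].
Occurrence 2 (position 3): no conditioning environment matches → elsewhere allophone [n].
Occurrence 3 (position 4): no conditioning environment matches → elsewhere allophone [n].

[ɲ], [n], [n]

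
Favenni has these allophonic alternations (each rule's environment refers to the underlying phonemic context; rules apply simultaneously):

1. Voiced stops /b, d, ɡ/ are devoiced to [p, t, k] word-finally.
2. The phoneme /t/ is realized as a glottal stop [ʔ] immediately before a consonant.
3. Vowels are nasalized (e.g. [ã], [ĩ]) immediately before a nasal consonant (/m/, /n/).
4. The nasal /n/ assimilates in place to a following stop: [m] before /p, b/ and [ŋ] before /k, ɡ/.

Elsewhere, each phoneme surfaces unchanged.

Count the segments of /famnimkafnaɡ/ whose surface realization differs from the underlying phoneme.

Segments that undergo a rule: /a/ → [ã] (rule 3); /i/ → [ĩ] (rule 3); /ɡ/ → [k] (rule 1).
All other segments surface unchanged.

3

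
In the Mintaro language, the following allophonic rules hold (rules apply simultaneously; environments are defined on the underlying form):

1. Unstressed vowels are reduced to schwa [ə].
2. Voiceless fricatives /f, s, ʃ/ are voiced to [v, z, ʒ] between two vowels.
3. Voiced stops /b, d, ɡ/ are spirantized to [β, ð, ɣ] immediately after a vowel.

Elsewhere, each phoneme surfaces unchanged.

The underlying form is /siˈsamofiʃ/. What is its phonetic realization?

[səˈzaməvəʃ]

/s/ (word-initial) is in the target of rule 2 but the environment (between two vowels) is not met → [s].
/i/ meets the environment for rule 1 (in an unstressed syllable) → [ə].
Rule 2 applies to /s/ (between /i/ and /a/: between two vowels) → [z].
/a/ — between /s/ and /m/; rule 1 does not apply here → [a].
/m/ (between /a/ and /o/): no rule targets it → [m].
/o/ meets the environment for rule 1 (in an unstressed syllable) → [ə].
/f/ — between /o/ and /i/, between two vowels — surfaces as [v] (rule 2).
/i/ (between /f/ and /ʃ/): in an unstressed syllable, so rule 1 applies → [ə].
/ʃ/ (word-final) fails the environment for rule 2, so it stays [ʃ].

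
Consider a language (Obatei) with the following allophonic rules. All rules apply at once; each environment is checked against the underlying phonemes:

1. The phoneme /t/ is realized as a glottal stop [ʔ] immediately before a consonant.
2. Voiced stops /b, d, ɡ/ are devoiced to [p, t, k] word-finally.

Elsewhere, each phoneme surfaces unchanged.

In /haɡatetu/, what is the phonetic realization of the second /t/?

[t]

/t/ (between /e/ and /u/) is in the target of rule 1 but the environment (immediately before a consonant) is not met → [t].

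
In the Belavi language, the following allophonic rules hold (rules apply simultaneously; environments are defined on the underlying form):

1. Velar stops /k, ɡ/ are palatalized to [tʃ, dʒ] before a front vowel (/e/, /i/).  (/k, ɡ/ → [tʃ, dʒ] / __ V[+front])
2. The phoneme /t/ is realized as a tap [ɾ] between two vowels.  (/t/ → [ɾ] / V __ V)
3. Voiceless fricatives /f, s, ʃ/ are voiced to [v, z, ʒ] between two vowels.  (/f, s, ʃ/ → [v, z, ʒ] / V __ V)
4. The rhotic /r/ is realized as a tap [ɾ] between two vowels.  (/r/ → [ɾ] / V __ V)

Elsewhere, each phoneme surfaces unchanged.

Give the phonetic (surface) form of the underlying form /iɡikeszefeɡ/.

/i/ — not in any rule's target class → [i].
/ɡ/ (between /i/ and /i/): before a front vowel, so rule 1 applies → [dʒ].
/i/ (between /ɡ/ and /k/) is unaffected → [i].
/k/ — between /i/ and /e/, before a front vowel — surfaces as [tʃ] (rule 1).
/e/ stays [e].
/s/ — between /e/ and /z/; rule 3 does not apply here → [s].
/z/ stays [z].
/e/ — not in any rule's target class → [e].
/f/ (between /e/ and /e/) occurs between two vowels → [v] by rule 3.
/e/ (between /f/ and /ɡ/): no rule targets it → [e].
/ɡ/ — word-final; rule 1 does not apply here → [ɡ].

[idʒitʃeszeveɡ]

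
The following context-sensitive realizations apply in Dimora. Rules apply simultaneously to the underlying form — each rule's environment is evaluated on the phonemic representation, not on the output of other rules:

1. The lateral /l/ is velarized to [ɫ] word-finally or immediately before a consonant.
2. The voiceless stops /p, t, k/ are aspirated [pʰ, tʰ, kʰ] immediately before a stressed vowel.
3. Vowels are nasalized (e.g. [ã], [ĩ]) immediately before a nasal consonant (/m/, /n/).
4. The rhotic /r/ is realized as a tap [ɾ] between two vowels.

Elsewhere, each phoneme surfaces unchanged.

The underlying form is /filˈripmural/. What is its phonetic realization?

/f/ (word-initial): no rule targets it → [f].
/i/ (between /f/ and /l/): rule 3 targets it, but not before a nasal consonant → unchanged [i].
/l/ — between /i/ and /r/, word-finally or immediately before a consonant — surfaces as [ɫ] (rule 1).
/r/ — between /l/ and /i/; rule 4 does not apply here → [r].
/i/ (between /r/ and /p/): rule 3 targets it, but not before a nasal consonant → unchanged [i].
/p/ (between /i/ and /m/) fails the environment for rule 2, so it stays [p].
/m/ (between /p/ and /u/): no rule targets it → [m].
/u/ (between /m/ and /r/) is in the target of rule 3 but the environment (before a nasal consonant) is not met → [u].
/r/ meets the environment for rule 4 (between two vowels) → [ɾ].
/a/ (between /r/ and /l/): rule 3 targets it, but not before a nasal consonant → unchanged [a].
/l/ — word-final, word-finally or immediately before a consonant — surfaces as [ɫ] (rule 1).

[fiɫˈripmuɾaɫ]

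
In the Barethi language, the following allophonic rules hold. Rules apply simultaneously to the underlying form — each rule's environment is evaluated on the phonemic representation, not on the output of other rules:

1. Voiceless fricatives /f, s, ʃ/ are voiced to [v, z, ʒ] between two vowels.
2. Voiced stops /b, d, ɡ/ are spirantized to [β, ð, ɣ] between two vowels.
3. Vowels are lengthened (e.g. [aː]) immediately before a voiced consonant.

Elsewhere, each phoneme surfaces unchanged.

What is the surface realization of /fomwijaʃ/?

/f/ — word-initial; rule 1 does not apply here → [f].
/o/ (between /f/ and /m/): before a voiced consonant, so rule 3 applies → [oː].
/m/ (between /o/ and /w/): no rule targets it → [m].
/w/ (between /m/ and /i/) is unaffected → [w].
/i/ (between /w/ and /j/) occurs before a voiced consonant → [iː] by rule 3.
/j/ stays [j].
/a/ (between /j/ and /ʃ/) is in the target of rule 3 but the environment (before a voiced consonant) is not met → [a].
/ʃ/ — word-final; rule 1 does not apply here → [ʃ].

[foːmwiːjaʃ]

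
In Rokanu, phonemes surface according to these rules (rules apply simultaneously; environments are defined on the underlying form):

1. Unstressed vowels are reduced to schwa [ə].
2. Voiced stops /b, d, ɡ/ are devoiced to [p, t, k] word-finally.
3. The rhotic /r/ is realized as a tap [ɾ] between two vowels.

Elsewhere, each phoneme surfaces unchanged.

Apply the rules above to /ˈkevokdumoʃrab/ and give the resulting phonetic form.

[ˈkevəkdəməʃrəp]

/k/ (word-initial): no rule targets it → [k].
/e/ (between /k/ and /v/) fails the environment for rule 1, so it stays [e].
/v/ (between /e/ and /o/) is unaffected → [v].
/o/ — between /v/ and /k/, in an unstressed syllable — surfaces as [ə] (rule 1).
/k/ (between /o/ and /d/) is unaffected → [k].
/d/ (between /k/ and /u/) fails the environment for rule 2, so it stays [d].
/u/ — between /d/ and /m/, in an unstressed syllable — surfaces as [ə] (rule 1).
/m/ — not in any rule's target class → [m].
/o/ meets the environment for rule 1 (in an unstressed syllable) → [ə].
/ʃ/ (between /o/ and /r/): no rule targets it → [ʃ].
/r/ (between /ʃ/ and /a/) fails the environment for rule 3, so it stays [r].
/a/ — between /r/ and /b/, in an unstressed syllable — surfaces as [ə] (rule 1).
/b/ (word-final): word-finally, so rule 2 applies → [p].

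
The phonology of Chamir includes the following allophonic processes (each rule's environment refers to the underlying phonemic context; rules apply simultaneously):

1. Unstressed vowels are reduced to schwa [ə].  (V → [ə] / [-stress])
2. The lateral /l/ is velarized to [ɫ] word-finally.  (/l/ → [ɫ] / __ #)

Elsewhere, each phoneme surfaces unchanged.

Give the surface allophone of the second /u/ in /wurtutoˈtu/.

/u/ meets the environment for rule 1 (in an unstressed syllable) → [ə].

[ə]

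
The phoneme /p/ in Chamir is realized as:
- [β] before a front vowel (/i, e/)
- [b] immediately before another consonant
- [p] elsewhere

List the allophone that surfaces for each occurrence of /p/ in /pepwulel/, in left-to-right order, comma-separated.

[β], [b]

Occurrence 1 (position 1): before a front vowel (/i, e/) → [β].
Occurrence 2 (position 3): immediately before another consonant → [b].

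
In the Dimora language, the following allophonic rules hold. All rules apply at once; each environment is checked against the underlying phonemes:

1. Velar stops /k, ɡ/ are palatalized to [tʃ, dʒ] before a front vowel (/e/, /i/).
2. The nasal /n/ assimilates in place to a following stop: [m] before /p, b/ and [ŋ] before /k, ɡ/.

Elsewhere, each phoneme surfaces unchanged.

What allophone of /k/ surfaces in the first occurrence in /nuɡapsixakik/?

[tʃ]

/k/ meets the environment for rule 1 (before a front vowel) → [tʃ].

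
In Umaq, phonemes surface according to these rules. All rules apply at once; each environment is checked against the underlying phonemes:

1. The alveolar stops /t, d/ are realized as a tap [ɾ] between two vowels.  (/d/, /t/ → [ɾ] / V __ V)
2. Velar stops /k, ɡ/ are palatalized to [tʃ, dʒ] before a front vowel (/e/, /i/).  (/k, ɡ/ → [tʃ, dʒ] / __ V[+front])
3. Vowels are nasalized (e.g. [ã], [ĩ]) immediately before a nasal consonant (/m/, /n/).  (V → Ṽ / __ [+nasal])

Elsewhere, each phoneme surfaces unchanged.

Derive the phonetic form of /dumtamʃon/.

[dũmtãmʃõn]

/d/ (word-initial): rule 1 targets it, but not between two vowels → unchanged [d].
/u/ — between /d/ and /m/, before a nasal consonant — surfaces as [ũ] (rule 3).
/m/ stays [m].
/t/ (between /m/ and /a/) is in the target of rule 1 but the environment (between two vowels) is not met → [t].
/a/ — between /t/ and /m/, before a nasal consonant — surfaces as [ã] (rule 3).
/m/ — not in any rule's target class → [m].
/ʃ/ (between /m/ and /o/): no rule targets it → [ʃ].
Rule 3 applies to /o/ (between /ʃ/ and /n/: before a nasal consonant) → [õ].
/n/ — not in any rule's target class → [n].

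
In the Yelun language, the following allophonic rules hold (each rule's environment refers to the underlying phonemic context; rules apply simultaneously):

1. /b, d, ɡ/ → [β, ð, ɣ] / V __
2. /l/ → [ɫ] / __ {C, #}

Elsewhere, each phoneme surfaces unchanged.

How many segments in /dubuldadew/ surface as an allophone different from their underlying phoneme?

3

Segments that undergo a rule: /b/ → [β] (rule 1); /l/ → [ɫ] (rule 2); /d/ → [ð] (rule 1).
All other segments surface unchanged.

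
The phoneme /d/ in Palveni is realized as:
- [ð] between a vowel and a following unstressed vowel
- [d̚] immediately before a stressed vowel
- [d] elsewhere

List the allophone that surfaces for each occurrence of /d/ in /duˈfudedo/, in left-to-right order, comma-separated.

[d], [ð], [ð]

Occurrence 1 (position 1): no conditioning environment matches → elsewhere allophone [d].
Occurrence 2 (position 5): between a vowel and a following unstressed vowel → [ð].
Occurrence 3 (position 7): between a vowel and a following unstressed vowel → [ð].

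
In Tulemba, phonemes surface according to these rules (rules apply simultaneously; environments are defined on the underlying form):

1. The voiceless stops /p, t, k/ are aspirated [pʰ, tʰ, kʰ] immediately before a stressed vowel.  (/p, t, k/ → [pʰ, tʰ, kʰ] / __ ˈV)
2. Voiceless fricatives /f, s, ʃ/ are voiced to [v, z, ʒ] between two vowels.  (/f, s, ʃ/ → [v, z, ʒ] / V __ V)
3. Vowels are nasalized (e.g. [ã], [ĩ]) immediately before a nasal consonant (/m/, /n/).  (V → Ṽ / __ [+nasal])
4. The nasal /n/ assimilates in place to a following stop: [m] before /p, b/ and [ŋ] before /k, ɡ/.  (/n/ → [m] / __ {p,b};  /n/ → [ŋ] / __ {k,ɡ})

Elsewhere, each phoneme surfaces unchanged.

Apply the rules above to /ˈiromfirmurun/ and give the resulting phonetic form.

[ˈirõmfirmurũn]

/i/ (word-initial) fails the environment for rule 3, so it stays [i].
/o/ (between /r/ and /m/) occurs before a nasal consonant → [õ] by rule 3.
/f/ (between /m/ and /i/): rule 2 targets it, but not between two vowels → unchanged [f].
/i/ — between /f/ and /r/; rule 3 does not apply here → [i].
/u/ — between /m/ and /r/; rule 3 does not apply here → [u].
/u/ (between /r/ and /n/) occurs before a nasal consonant → [ũ] by rule 3.
/n/ (word-final): rule 4 targets it, but not before a labial or velar stop → unchanged [n].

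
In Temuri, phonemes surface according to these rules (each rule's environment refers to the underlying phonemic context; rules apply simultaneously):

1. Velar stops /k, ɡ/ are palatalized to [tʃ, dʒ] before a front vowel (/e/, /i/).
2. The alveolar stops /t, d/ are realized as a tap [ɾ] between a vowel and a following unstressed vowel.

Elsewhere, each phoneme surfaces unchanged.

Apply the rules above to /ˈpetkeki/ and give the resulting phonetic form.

[ˈpettʃetʃi]

/t/ (between /e/ and /k/) is in the target of rule 2 but the environment (between a vowel and a following unstressed vowel) is not met → [t].
/k/ meets the environment for rule 1 (before a front vowel) → [tʃ].
/k/ (between /e/ and /i/): before a front vowel, so rule 1 applies → [tʃ].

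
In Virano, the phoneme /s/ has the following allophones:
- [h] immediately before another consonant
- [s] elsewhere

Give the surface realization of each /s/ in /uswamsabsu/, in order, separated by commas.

Occurrence 1 (position 2): immediately before another consonant → [h].
Occurrence 2 (position 6): no conditioning environment matches → elsewhere allophone [s].
Occurrence 3 (position 9): no conditioning environment matches → elsewhere allophone [s].

[h], [s], [s]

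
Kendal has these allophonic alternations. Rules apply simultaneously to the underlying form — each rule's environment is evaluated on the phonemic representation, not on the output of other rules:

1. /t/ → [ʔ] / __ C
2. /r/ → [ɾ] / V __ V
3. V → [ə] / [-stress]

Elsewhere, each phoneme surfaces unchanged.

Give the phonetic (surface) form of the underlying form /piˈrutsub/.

[pəˈɾuʔsəb]

/p/ stays [p].
/i/ — between /p/ and /r/, in an unstressed syllable — surfaces as [ə] (rule 3).
/r/ meets the environment for rule 2 (between two vowels) → [ɾ].
/u/ — between /r/ and /t/; rule 3 does not apply here → [u].
/t/ meets the environment for rule 1 (immediately before a consonant) → [ʔ].
/s/ — not in any rule's target class → [s].
/u/ — between /s/ and /b/, in an unstressed syllable — surfaces as [ə] (rule 3).
/b/ — not in any rule's target class → [b].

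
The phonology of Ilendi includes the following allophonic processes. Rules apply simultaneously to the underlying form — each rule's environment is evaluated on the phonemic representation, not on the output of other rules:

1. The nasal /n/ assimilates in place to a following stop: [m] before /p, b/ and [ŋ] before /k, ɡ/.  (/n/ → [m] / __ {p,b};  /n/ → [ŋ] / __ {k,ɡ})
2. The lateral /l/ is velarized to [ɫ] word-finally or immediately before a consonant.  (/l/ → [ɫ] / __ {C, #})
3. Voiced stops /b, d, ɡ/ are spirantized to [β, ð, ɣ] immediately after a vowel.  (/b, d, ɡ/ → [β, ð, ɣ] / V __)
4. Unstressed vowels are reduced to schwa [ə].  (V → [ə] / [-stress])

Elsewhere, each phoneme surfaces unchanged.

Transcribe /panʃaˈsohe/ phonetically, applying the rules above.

/p/ (word-initial) is unaffected → [p].
/a/ — between /p/ and /n/, in an unstressed syllable — surfaces as [ə] (rule 4).
/n/ (between /a/ and /ʃ/) fails the environment for rule 1, so it stays [n].
/ʃ/ — not in any rule's target class → [ʃ].
/a/ — between /ʃ/ and /s/, in an unstressed syllable — surfaces as [ə] (rule 4).
/s/ — not in any rule's target class → [s].
/o/ — between /s/ and /h/; rule 4 does not apply here → [o].
/h/ stays [h].
/e/ (word-final): in an unstressed syllable, so rule 4 applies → [ə].

[pənʃəˈsohə]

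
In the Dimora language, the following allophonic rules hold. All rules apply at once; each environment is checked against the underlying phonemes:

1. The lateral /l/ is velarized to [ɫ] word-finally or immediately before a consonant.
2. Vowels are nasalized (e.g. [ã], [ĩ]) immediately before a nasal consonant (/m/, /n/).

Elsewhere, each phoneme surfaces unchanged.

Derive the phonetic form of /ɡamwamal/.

[ɡãmwãmaɫ]

/ɡ/ — not in any rule's target class → [ɡ].
/a/ (between /ɡ/ and /m/) occurs before a nasal consonant → [ã] by rule 2.
/m/ stays [m].
/w/ stays [w].
Rule 2 applies to /a/ (between /w/ and /m/: before a nasal consonant) → [ã].
/m/ (between /a/ and /a/): no rule targets it → [m].
/a/ — between /m/ and /l/; rule 2 does not apply here → [a].
/l/ meets the environment for rule 1 (word-finally or immediately before a consonant) → [ɫ].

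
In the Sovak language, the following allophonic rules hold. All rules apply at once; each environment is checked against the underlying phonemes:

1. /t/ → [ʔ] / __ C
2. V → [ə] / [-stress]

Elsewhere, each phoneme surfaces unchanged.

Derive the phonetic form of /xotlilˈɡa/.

[xəʔləlˈɡa]

/x/ (word-initial) is unaffected → [x].
/o/ (between /x/ and /t/): in an unstressed syllable, so rule 2 applies → [ə].
/t/ — between /o/ and /l/, immediately before a consonant — surfaces as [ʔ] (rule 1).
/l/ stays [l].
/i/ (between /l/ and /l/) occurs in an unstressed syllable → [ə] by rule 2.
/l/ stays [l].
/ɡ/ — not in any rule's target class → [ɡ].
/a/ (word-final): rule 2 targets it, but not in an unstressed syllable → unchanged [a].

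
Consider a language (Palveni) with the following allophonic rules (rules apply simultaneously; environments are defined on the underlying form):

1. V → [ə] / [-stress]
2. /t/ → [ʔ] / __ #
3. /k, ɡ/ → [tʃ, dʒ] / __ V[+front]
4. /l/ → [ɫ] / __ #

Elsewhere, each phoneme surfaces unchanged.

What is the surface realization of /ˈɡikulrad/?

/ɡ/ (word-initial) occurs before a front vowel → [dʒ] by rule 3.
/i/ — between /ɡ/ and /k/; rule 1 does not apply here → [i].
/k/ (between /i/ and /u/): rule 3 targets it, but not before a front vowel → unchanged [k].
/u/ — between /k/ and /l/, in an unstressed syllable — surfaces as [ə] (rule 1).
/l/ (between /u/ and /r/) fails the environment for rule 4, so it stays [l].
Rule 1 applies to /a/ (between /r/ and /d/: in an unstressed syllable) → [ə].

[ˈdʒikəlrəd]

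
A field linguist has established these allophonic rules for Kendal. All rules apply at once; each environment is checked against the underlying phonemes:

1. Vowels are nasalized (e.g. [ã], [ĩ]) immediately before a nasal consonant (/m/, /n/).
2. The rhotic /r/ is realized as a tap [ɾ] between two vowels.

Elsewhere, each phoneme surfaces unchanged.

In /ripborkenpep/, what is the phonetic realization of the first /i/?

[i]

/i/ — between /r/ and /p/; rule 1 does not apply here → [i].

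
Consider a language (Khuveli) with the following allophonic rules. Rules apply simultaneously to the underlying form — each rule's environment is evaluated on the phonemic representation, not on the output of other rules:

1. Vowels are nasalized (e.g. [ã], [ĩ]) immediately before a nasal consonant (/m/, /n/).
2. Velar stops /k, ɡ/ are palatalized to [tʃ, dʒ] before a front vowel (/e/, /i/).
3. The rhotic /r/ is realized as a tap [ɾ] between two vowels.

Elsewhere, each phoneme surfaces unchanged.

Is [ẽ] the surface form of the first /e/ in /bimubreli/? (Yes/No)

/e/ (between /r/ and /l/) fails the environment for rule 1, so it stays [e].
The actual realization is [e], not [ẽ].

No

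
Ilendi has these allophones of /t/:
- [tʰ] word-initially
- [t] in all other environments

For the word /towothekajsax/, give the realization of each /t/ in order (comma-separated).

[tʰ], [t]

Occurrence 1 (position 1): word-initially → [tʰ].
Occurrence 2 (position 5): no conditioning environment matches → elsewhere allophone [t].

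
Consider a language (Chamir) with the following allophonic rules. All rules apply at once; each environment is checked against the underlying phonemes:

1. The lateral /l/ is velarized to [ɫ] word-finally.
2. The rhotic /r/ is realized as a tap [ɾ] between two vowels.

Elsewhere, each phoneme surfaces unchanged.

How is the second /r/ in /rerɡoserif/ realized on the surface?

/r/ — between /e/ and /ɡ/; rule 2 does not apply here → [r].

[r]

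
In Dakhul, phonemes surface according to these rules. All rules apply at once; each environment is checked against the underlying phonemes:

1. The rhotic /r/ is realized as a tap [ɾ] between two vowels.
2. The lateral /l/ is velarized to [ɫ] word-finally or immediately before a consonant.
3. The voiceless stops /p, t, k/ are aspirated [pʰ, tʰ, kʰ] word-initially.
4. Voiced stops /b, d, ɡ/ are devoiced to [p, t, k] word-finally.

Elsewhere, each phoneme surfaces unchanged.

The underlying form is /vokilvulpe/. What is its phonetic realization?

/v/ (word-initial) is unaffected → [v].
/o/ stays [o].
/k/ (between /o/ and /i/) fails the environment for rule 3, so it stays [k].
/i/ stays [i].
Rule 2 applies to /l/ (between /i/ and /v/: word-finally or immediately before a consonant) → [ɫ].
/v/ (between /l/ and /u/) is unaffected → [v].
/u/ stays [u].
/l/ — between /u/ and /p/, word-finally or immediately before a consonant — surfaces as [ɫ] (rule 2).
/p/ (between /l/ and /e/) fails the environment for rule 3, so it stays [p].
/e/ (word-final): no rule targets it → [e].

[vokiɫvuɫpe]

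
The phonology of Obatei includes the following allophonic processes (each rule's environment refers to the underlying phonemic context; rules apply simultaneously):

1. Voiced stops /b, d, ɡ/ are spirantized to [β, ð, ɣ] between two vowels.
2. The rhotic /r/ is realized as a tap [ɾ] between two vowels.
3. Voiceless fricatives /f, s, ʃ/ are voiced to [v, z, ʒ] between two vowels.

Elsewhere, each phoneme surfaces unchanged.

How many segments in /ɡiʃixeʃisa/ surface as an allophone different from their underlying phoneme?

3

Segments that undergo a rule: /ʃ/ → [ʒ] (rule 3); /ʃ/ → [ʒ] (rule 3); /s/ → [z] (rule 3).
All other segments surface unchanged.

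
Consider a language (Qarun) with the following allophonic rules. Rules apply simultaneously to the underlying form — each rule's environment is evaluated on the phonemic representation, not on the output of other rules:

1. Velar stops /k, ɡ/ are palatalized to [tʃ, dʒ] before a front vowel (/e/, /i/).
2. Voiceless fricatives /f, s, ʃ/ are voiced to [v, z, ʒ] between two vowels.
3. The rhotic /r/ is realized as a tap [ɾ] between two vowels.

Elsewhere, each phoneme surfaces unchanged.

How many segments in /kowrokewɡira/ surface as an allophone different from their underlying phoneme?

3

Segments that undergo a rule: /k/ → [tʃ] (rule 1); /ɡ/ → [dʒ] (rule 1); /r/ → [ɾ] (rule 3).
All other segments surface unchanged.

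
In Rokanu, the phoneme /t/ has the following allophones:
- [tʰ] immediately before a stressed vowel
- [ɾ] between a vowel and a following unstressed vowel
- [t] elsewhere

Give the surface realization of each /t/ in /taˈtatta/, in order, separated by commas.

Occurrence 1 (position 1): no conditioning environment matches → elsewhere allophone [t].
Occurrence 2 (position 3): immediately before a stressed vowel → [tʰ].
Occurrence 3 (position 5): no conditioning environment matches → elsewhere allophone [t].
Occurrence 4 (position 6): no conditioning environment matches → elsewhere allophone [t].

[t], [tʰ], [t], [t]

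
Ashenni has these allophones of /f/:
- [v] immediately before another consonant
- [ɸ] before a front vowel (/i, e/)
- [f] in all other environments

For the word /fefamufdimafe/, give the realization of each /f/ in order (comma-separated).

Occurrence 1 (position 1): before a front vowel (/i, e/) → [ɸ].
Occurrence 2 (position 3): no conditioning environment matches → elsewhere allophone [f].
Occurrence 3 (position 7): immediately before another consonant → [v].
Occurrence 4 (position 12): before a front vowel (/i, e/) → [ɸ].

[ɸ], [f], [v], [ɸ]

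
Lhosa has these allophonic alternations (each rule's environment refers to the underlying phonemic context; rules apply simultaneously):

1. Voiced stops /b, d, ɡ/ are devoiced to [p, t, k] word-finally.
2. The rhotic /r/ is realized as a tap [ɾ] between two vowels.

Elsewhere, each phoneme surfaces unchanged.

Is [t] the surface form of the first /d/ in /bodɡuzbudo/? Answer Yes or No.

No

/d/ (between /o/ and /ɡ/) fails the environment for rule 1, so it stays [d].
The actual realization is [d], not [t].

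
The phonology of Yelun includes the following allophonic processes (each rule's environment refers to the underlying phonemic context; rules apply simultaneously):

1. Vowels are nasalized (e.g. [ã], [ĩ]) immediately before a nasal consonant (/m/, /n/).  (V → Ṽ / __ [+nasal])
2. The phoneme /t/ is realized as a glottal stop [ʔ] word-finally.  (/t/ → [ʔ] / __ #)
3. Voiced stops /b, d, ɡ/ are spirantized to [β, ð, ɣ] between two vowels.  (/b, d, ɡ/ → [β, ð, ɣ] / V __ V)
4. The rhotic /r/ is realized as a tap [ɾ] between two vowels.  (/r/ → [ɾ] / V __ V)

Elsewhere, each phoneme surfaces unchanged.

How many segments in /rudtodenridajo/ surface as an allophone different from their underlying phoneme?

3

Segments that undergo a rule: /d/ → [ð] (rule 3); /e/ → [ẽ] (rule 1); /d/ → [ð] (rule 3).
All other segments surface unchanged.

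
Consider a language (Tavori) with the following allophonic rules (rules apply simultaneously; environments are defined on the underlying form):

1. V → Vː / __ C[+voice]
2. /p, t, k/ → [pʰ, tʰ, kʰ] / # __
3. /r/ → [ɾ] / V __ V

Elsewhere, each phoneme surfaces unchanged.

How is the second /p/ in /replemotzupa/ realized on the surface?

/p/ (between /u/ and /a/): rule 2 targets it, but not word-initially → unchanged [p].

[p]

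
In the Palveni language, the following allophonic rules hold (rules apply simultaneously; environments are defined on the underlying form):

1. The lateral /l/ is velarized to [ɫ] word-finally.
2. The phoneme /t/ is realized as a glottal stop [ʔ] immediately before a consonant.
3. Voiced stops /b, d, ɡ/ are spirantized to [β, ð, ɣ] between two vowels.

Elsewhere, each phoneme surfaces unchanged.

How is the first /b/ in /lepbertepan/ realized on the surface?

[b]

/b/ — between /p/ and /e/; rule 3 does not apply here → [b].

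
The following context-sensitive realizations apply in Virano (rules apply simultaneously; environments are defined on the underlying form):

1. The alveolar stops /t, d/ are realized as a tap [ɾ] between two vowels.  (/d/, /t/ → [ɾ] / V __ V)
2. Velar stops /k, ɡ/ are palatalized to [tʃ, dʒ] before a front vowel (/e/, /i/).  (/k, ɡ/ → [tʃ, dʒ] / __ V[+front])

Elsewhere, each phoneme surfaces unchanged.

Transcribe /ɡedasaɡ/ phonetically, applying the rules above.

/ɡ/ meets the environment for rule 2 (before a front vowel) → [dʒ].
/e/ (between /ɡ/ and /d/) is unaffected → [e].
/d/ — between /e/ and /a/, between two vowels — surfaces as [ɾ] (rule 1).
/a/ (between /d/ and /s/): no rule targets it → [a].
/s/ stays [s].
/a/ stays [a].
/ɡ/ — word-final; rule 2 does not apply here → [ɡ].

[dʒeɾasaɡ]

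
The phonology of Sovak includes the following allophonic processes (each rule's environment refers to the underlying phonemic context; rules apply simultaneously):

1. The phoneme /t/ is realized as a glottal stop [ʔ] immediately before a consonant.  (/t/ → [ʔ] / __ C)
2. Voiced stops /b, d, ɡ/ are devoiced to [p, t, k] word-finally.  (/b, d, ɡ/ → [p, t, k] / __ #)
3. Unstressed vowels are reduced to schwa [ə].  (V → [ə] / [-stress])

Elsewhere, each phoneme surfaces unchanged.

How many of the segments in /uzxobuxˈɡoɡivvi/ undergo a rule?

5

Segments that undergo a rule: /u/ → [ə] (rule 3); /o/ → [ə] (rule 3); /u/ → [ə] (rule 3); /i/ → [ə] (rule 3); /i/ → [ə] (rule 3).
All other segments surface unchanged.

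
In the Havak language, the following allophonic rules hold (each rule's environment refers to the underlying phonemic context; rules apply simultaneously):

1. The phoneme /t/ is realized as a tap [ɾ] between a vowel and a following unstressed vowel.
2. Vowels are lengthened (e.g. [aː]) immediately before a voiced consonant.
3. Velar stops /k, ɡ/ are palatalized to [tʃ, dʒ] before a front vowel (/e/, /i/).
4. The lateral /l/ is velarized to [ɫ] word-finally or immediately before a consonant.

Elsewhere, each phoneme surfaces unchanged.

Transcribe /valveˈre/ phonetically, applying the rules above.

[vaːɫveːˈre]

/v/ stays [v].
/a/ (between /v/ and /l/) occurs before a voiced consonant → [aː] by rule 2.
/l/ (between /a/ and /v/) occurs word-finally or immediately before a consonant → [ɫ] by rule 4.
/v/ (between /l/ and /e/): no rule targets it → [v].
/e/ — between /v/ and /r/, before a voiced consonant — surfaces as [eː] (rule 2).
/r/ — not in any rule's target class → [r].
/e/ (word-final) fails the environment for rule 2, so it stays [e].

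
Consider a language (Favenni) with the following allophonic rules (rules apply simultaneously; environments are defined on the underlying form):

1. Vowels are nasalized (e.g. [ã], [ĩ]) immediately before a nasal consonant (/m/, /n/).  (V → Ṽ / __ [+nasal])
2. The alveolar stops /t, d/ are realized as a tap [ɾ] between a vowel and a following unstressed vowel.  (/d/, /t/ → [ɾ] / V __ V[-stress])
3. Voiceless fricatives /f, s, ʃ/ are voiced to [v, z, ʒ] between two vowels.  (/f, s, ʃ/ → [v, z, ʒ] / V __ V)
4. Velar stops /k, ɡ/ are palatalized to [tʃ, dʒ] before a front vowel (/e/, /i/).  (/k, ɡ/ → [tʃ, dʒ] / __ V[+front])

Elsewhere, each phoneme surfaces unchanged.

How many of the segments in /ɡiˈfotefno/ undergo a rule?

3

Segments that undergo a rule: /ɡ/ → [dʒ] (rule 4); /f/ → [v] (rule 3); /t/ → [ɾ] (rule 2).
All other segments surface unchanged.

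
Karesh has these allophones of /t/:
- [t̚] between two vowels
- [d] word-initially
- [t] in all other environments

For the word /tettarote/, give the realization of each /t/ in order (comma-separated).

Occurrence 1 (position 1): word-initially → [d].
Occurrence 2 (position 3): no conditioning environment matches → elsewhere allophone [t].
Occurrence 3 (position 4): no conditioning environment matches → elsewhere allophone [t].
Occurrence 4 (position 8): between two vowels → [t̚].

[d], [t], [t], [t̚]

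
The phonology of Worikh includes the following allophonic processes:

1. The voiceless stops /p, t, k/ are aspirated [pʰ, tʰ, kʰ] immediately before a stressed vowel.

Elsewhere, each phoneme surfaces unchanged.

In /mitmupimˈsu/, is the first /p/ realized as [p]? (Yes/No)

/p/ — between /u/ and /i/; rule 1 does not apply here → [p].
The actual realization is [p], which matches [p].

Yes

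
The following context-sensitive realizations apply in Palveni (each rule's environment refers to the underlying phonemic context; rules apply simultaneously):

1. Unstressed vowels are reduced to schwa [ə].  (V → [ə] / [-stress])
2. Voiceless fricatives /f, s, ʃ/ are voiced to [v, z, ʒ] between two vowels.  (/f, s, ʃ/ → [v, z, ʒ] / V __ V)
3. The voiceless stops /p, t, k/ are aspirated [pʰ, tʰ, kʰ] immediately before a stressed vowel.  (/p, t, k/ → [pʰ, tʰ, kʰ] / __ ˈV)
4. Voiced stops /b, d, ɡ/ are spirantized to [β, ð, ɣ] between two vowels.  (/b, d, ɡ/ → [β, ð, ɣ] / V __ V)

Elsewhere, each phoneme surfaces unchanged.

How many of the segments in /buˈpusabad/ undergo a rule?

6

Segments that undergo a rule: /u/ → [ə] (rule 1); /p/ → [pʰ] (rule 3); /s/ → [z] (rule 2); /a/ → [ə] (rule 1); /b/ → [β] (rule 4); /a/ → [ə] (rule 1).
All other segments surface unchanged.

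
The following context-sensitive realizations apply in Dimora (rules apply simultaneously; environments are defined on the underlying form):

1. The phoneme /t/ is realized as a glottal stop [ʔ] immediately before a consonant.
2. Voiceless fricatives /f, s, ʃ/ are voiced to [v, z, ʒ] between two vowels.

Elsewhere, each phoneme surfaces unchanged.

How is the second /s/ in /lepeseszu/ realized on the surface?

/s/ (between /e/ and /z/) is in the target of rule 2 but the environment (between two vowels) is not met → [s].

[s]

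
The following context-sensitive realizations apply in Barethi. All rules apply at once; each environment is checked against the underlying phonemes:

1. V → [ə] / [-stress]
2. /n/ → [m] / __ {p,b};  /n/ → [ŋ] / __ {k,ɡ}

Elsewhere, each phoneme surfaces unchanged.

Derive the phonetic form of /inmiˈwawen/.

Rule 1 applies to /i/ (word-initial: in an unstressed syllable) → [ə].
/n/ — between /i/ and /m/; rule 2 does not apply here → [n].
/m/ (between /n/ and /i/): no rule targets it → [m].
Rule 1 applies to /i/ (between /m/ and /w/: in an unstressed syllable) → [ə].
/w/ — not in any rule's target class → [w].
/a/ (between /w/ and /w/): rule 1 targets it, but not in an unstressed syllable → unchanged [a].
/w/ — not in any rule's target class → [w].
/e/ (between /w/ and /n/) occurs in an unstressed syllable → [ə] by rule 1.
/n/ (word-final) fails the environment for rule 2, so it stays [n].

[ənməˈwawən]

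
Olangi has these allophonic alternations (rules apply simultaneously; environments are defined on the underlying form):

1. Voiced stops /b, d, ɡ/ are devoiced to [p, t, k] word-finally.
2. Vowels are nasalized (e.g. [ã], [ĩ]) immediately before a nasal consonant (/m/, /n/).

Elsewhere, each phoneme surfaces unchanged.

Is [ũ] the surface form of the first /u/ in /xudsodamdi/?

No

/u/ — between /x/ and /d/; rule 2 does not apply here → [u].
The actual realization is [u], not [ũ].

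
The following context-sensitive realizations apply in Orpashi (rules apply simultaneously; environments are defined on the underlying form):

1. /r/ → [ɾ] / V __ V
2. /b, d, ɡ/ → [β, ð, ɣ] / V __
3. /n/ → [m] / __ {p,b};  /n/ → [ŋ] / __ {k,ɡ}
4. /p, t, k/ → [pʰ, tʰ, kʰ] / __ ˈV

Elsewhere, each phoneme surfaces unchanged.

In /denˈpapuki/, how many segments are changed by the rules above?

Segments that undergo a rule: /n/ → [m] (rule 3); /p/ → [pʰ] (rule 4).
All other segments surface unchanged.

2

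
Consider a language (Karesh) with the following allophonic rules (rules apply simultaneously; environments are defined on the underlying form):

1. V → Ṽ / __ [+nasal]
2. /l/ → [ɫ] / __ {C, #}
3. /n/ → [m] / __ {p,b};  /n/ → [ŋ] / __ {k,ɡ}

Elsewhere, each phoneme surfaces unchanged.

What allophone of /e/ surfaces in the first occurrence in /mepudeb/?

/e/ — between /m/ and /p/; rule 1 does not apply here → [e].

[e]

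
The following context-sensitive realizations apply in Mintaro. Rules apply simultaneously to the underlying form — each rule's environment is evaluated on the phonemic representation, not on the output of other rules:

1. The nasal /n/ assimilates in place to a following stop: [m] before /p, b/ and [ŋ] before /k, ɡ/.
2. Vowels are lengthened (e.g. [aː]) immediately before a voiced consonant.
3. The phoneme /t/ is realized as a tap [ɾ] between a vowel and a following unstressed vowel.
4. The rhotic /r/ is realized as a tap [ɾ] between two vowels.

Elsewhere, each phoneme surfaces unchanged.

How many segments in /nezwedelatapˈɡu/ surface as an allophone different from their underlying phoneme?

Segments that undergo a rule: /e/ → [eː] (rule 2); /e/ → [eː] (rule 2); /e/ → [eː] (rule 2); /t/ → [ɾ] (rule 3).
All other segments surface unchanged.

4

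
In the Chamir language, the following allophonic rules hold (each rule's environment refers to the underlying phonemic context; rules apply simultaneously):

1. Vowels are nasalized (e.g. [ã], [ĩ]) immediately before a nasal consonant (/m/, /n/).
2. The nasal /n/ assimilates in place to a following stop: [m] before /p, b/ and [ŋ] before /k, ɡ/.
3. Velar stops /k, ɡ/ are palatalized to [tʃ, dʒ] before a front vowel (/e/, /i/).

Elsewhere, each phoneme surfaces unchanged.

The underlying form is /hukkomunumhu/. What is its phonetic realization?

/h/ (word-initial) is unaffected → [h].
/u/ (between /h/ and /k/): rule 1 targets it, but not before a nasal consonant → unchanged [u].
/k/ (between /u/ and /k/) is in the target of rule 3 but the environment (before a front vowel) is not met → [k].
/k/ — between /k/ and /o/; rule 3 does not apply here → [k].
/o/ meets the environment for rule 1 (before a nasal consonant) → [õ].
/m/ — not in any rule's target class → [m].
/u/ meets the environment for rule 1 (before a nasal consonant) → [ũ].
/n/ (between /u/ and /u/) fails the environment for rule 2, so it stays [n].
/u/ meets the environment for rule 1 (before a nasal consonant) → [ũ].
/m/ — not in any rule's target class → [m].
/h/ (between /m/ and /u/): no rule targets it → [h].
/u/ (word-final): rule 1 targets it, but not before a nasal consonant → unchanged [u].

[hukkõmũnũmhu]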